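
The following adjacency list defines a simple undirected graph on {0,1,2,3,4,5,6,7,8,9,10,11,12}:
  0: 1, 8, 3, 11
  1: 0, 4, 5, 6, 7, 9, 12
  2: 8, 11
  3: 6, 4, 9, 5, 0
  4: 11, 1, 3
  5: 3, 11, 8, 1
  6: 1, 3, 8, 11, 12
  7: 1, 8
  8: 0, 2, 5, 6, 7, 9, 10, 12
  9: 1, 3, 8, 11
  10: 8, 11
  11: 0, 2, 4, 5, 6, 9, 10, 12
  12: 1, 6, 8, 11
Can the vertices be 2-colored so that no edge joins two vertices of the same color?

8-6-12-8 is an odd cycle (length 3), and a bipartite graph can contain only even cycles.

No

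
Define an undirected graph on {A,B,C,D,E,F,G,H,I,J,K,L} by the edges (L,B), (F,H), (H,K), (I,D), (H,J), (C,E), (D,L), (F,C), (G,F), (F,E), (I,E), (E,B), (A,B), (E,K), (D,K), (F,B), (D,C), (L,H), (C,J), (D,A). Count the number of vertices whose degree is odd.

Degrees: A:2, B:4, C:4, D:5, E:5, F:5, G:1, H:4, I:2, J:2, K:3, L:3
Odd-degree vertices: D, E, F, G, K, L.

6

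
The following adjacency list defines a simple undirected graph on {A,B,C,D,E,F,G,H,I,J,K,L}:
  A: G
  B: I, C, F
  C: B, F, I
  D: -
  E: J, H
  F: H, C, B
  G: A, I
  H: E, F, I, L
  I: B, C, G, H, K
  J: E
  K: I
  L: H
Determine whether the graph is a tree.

The graph has 12 vertices and 13 edges.
It is not connected, so it is not a tree.

No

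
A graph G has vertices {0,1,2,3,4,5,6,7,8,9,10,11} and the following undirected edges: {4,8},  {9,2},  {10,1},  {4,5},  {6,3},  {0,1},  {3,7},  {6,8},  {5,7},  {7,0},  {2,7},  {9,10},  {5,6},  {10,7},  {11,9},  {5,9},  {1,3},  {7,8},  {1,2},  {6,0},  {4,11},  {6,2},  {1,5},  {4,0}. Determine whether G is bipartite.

Color {1, 4, 6, 7, 9} black and {0, 2, 3, 5, 8, 10, 11} white. No edge joins two same-colored vertices, so the graph is bipartite.

Yes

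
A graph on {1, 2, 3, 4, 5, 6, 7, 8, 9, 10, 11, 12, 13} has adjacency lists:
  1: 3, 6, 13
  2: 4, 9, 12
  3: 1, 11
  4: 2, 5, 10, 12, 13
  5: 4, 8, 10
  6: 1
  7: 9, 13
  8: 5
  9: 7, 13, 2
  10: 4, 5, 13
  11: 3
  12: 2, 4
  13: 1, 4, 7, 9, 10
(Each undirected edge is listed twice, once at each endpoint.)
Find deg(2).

Neighbors of 2: 4, 9, 12.

3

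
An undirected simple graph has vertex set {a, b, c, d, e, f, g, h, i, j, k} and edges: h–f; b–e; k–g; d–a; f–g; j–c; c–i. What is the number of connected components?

4

Component: {a, d}
Component: {b, e}
Component: {c, i, j}
Component: {f, g, h, k}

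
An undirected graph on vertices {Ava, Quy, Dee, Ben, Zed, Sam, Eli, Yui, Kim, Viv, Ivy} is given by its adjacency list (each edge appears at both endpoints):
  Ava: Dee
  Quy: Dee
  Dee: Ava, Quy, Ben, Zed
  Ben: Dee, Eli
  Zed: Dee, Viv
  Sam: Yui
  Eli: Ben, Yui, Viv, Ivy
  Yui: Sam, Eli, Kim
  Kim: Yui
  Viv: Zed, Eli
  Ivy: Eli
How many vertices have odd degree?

6

Degrees: Ava:1, Quy:1, Dee:4, Ben:2, Zed:2, Sam:1, Eli:4, Yui:3, Kim:1, Viv:2, Ivy:1
Odd-degree vertices: Ava, Quy, Sam, Yui, Kim, Ivy.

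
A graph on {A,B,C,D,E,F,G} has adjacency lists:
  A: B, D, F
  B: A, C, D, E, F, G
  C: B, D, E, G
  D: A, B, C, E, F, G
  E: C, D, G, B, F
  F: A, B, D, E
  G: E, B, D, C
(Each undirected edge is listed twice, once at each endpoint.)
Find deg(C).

Neighbors of C: B, D, E, G.

4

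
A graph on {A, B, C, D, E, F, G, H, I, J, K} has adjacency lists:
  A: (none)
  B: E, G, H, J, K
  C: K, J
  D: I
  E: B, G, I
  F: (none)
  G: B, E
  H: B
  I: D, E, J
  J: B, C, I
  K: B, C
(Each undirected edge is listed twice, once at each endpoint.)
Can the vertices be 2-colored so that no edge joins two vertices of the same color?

The cycle B-G-E-B has length 3, which is odd, so the graph is not bipartite.

No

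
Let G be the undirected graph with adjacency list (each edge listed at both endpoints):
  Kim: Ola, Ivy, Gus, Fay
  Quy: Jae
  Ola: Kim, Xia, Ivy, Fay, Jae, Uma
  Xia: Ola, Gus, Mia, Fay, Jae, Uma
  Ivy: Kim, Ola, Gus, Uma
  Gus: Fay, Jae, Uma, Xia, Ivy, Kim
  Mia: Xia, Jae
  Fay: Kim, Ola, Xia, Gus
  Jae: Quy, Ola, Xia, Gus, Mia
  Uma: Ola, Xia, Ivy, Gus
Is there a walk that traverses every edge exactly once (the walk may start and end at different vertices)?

Yes

Degrees: Kim:4, Quy:1, Ola:6, Xia:6, Ivy:4, Gus:6, Mia:2, Fay:4, Jae:5, Uma:4
Odd-degree vertices: Quy, Jae (2 total).
With 2 odd-degree vertices and all edges in one connected piece, an Eulerian trail exists (from Quy to Jae).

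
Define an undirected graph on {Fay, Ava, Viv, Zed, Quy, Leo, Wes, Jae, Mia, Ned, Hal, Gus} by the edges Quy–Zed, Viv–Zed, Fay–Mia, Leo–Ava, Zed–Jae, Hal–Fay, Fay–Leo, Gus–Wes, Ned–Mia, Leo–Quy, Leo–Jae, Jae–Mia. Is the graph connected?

No

Component: {Wes, Gus}
Component: {Fay, Ava, Viv, Zed, Quy, Leo, Jae, Mia, Ned, Hal}
No edge joins these 2 groups, so the graph is disconnected.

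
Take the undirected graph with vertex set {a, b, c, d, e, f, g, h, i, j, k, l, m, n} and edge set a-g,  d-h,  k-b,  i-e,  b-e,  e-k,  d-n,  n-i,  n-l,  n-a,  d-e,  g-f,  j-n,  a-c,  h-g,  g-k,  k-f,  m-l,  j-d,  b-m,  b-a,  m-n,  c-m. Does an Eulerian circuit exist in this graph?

Degrees: a:4, b:4, c:2, d:4, e:4, f:2, g:4, h:2, i:2, j:2, k:4, l:2, m:4, n:6
Every vertex has even degree and the edges form a single connected piece, so an Eulerian circuit exists.

Yes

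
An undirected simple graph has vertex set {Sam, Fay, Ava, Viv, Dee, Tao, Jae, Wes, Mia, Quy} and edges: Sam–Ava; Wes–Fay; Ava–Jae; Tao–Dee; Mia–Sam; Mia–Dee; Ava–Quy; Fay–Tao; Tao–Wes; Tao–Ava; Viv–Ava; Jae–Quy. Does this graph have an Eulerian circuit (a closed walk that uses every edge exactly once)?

Degrees: Sam:2, Fay:2, Ava:5, Viv:1, Dee:2, Tao:4, Jae:2, Wes:2, Mia:2, Quy:2
Ava, Viv have odd degree; an Eulerian circuit needs every degree to be even, so none exists.

No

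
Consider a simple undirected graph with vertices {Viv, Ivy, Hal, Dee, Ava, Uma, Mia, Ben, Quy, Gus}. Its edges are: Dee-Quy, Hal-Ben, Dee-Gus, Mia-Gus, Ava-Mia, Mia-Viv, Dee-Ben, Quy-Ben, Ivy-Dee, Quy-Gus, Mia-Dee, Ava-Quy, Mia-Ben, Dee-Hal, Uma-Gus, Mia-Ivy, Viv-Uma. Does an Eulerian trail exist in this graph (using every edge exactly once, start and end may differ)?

Yes

Degrees: Viv:2, Ivy:2, Hal:2, Dee:6, Ava:2, Uma:2, Mia:6, Ben:4, Quy:4, Gus:4
Odd-degree vertices: none (0 total).
With 0 odd-degree vertices and all edges in one connected piece, an Eulerian trail exists.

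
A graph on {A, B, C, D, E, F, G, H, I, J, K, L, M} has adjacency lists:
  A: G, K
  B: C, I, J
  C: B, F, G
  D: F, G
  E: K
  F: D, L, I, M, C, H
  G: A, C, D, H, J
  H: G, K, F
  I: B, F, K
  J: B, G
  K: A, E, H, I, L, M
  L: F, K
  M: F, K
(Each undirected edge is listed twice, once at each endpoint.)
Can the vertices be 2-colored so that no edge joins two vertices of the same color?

Yes

A valid 2-coloring puts {B, F, G, K} on one side and {A, C, D, E, H, I, J, L, M} on the other; every edge crosses between the two sides.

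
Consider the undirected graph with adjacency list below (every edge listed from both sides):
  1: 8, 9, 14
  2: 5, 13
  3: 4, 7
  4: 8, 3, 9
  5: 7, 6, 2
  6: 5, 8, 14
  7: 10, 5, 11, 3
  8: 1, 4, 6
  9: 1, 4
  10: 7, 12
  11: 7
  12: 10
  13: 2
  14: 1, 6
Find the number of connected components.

1

Component: {1, 2, 3, 4, 5, 6, 7, 8, 9, 10, 11, 12, 13, 14}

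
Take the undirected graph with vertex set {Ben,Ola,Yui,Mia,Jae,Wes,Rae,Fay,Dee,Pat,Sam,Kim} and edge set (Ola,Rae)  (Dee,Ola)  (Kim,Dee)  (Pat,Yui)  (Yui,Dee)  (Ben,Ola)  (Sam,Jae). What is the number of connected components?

Component: {Mia}
Component: {Wes}
Component: {Fay}
Component: {Jae, Sam}
Component: {Ben, Ola, Yui, Rae, Dee, Pat, Kim}

5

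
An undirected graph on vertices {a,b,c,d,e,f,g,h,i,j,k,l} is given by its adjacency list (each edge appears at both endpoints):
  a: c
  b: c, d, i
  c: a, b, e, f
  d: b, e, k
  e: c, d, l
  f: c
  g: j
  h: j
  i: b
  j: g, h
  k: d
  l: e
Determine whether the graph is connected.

Component: {g, h, j}
Component: {a, b, c, d, e, f, i, k, l}
No edge joins these 2 groups, so the graph is disconnected.

No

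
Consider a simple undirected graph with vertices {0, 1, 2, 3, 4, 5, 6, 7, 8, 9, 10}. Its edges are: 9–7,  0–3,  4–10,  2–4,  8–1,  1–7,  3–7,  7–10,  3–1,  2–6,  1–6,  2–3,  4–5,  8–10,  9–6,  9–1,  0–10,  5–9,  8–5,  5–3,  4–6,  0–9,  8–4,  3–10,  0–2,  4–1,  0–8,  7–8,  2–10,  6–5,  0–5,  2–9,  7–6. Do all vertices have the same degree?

Yes

Degrees: 0:6, 1:6, 2:6, 3:6, 4:6, 5:6, 6:6, 7:6, 8:6, 9:6, 10:6
Every vertex has degree 6, so the graph is 6-regular.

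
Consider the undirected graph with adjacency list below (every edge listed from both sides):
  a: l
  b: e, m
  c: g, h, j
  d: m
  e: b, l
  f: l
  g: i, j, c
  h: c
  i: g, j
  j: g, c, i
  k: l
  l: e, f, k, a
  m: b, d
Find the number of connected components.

Component: {c, g, h, i, j}
Component: {a, b, d, e, f, k, l, m}

2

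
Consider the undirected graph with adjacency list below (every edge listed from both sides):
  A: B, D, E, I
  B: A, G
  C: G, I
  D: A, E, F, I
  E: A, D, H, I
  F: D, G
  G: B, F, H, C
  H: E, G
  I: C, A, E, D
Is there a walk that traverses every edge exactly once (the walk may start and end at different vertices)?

Degrees: A:4, B:2, C:2, D:4, E:4, F:2, G:4, H:2, I:4
Odd-degree vertices: none (0 total).
The non-isolated vertices are connected and exactly 0 have odd degree, so an Eulerian trail exists.

Yes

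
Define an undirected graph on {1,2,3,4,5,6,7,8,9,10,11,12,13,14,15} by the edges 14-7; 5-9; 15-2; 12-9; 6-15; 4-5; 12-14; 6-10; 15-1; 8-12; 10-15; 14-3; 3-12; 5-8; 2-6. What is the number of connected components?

Component: {11}
Component: {13}
Component: {1, 2, 6, 10, 15}
Component: {3, 4, 5, 7, 8, 9, 12, 14}

4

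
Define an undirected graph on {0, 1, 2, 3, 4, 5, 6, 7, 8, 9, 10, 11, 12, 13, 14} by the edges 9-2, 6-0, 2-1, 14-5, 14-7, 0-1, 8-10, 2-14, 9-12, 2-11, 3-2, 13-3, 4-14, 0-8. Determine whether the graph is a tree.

Yes

|V| = 15, |E| = 14.
Connected and |E| = |V| - 1, which characterizes a tree.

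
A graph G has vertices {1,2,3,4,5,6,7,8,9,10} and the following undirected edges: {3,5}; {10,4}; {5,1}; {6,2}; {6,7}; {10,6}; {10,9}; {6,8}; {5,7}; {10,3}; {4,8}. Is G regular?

Degrees: 1:1, 2:1, 3:2, 4:2, 5:3, 6:4, 7:2, 8:2, 9:1, 10:4
Degrees are not all equal (e.g. deg(1)=1 but deg(6)=4); not regular.

No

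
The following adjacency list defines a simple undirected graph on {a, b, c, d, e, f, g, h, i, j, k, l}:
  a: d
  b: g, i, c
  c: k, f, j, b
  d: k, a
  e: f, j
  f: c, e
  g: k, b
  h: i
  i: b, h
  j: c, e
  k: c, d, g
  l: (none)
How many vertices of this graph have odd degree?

Degrees: a:1, b:3, c:4, d:2, e:2, f:2, g:2, h:1, i:2, j:2, k:3, l:0
Odd-degree vertices: a, b, h, k.

4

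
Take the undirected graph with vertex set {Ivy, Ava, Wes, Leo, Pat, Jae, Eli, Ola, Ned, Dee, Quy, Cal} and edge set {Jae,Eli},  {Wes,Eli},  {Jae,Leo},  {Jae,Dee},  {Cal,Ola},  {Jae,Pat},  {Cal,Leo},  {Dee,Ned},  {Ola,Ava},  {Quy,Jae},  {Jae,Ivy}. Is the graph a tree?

Yes

|V| = 12, |E| = 11.
It is connected with exactly 11 edges, hence acyclic — it is a tree.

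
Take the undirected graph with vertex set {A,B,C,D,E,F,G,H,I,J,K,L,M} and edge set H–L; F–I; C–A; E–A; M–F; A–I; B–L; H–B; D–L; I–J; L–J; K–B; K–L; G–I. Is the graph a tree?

The graph has 13 vertices and 14 edges.
A tree on 13 vertices has exactly 12 edges; this graph has 14, so it contains a cycle and is not a tree.

No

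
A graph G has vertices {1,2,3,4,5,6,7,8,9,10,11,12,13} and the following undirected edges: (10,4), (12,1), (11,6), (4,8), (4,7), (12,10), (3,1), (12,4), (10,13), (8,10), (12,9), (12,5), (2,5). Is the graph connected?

Component: {6, 11}
Component: {1, 2, 3, 4, 5, 7, 8, 9, 10, 12, 13}
There are 2 separate components, so the graph is not connected.

No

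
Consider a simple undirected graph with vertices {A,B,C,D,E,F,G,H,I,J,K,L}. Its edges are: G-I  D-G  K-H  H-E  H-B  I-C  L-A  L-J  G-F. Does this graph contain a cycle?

No

|V| = 12, |E| = 9, number of components = 3.
Since 9 = 12 - 3, the graph is a forest and contains no cycle.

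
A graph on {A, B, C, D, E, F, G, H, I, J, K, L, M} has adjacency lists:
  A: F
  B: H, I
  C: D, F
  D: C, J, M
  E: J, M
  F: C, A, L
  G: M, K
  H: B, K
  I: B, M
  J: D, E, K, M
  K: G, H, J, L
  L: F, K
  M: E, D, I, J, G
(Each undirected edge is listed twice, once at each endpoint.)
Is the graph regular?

No

Degrees: A:1, B:2, C:2, D:3, E:2, F:3, G:2, H:2, I:2, J:4, K:4, L:2, M:5
Degrees are not all equal (e.g. deg(A)=1 but deg(M)=5); not regular.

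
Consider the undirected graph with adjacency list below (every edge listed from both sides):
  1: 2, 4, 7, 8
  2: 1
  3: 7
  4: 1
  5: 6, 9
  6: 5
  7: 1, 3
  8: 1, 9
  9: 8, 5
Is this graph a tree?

The graph has 9 vertices and 8 edges.
It is connected with exactly 8 edges, hence acyclic — it is a tree.

Yes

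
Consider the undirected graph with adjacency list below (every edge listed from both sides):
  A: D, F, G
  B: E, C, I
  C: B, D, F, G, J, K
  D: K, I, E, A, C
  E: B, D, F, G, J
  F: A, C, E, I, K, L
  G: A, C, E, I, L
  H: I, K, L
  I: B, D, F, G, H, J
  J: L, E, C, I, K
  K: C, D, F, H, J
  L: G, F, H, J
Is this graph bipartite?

No

K-C-F-K is an odd cycle (length 3), and a bipartite graph can contain only even cycles.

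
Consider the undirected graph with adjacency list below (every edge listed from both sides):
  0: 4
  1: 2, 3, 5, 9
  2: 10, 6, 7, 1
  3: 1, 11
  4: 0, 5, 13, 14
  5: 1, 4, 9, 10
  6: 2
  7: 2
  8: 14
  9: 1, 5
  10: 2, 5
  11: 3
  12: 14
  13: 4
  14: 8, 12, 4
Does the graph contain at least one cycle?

Yes

The graph has 15 vertices, 16 edges, and 1 connected component.
One cycle is 5-1-2-10-5.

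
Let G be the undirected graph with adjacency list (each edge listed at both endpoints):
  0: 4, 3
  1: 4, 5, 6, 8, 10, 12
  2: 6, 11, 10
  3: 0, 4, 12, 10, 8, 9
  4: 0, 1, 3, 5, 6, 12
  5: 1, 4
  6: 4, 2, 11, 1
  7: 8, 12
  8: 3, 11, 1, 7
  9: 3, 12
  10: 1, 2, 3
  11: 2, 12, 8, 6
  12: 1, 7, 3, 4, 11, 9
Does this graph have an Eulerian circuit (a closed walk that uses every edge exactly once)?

No

Degrees: 0:2, 1:6, 2:3, 3:6, 4:6, 5:2, 6:4, 7:2, 8:4, 9:2, 10:3, 11:4, 12:6
2, 10 have odd degree; an Eulerian circuit needs every degree to be even, so none exists.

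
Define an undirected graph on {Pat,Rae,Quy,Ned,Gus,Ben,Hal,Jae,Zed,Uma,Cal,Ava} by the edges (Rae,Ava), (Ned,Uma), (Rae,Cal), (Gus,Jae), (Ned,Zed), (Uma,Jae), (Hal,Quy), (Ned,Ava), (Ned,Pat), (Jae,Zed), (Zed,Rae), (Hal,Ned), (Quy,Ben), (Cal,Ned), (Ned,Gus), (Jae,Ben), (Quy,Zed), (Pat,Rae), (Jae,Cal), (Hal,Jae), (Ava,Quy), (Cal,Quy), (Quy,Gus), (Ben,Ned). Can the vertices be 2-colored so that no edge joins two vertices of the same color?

A valid 2-coloring puts {Rae, Quy, Ned, Jae} on one side and {Pat, Gus, Ben, Hal, Zed, Uma, Cal, Ava} on the other; every edge crosses between the two sides.

Yes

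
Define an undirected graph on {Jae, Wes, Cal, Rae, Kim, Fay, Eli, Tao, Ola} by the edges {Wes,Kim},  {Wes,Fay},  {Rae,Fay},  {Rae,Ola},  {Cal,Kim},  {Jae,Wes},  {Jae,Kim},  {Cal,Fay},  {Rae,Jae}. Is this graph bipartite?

The cycle Jae-Kim-Wes-Jae has length 3, which is odd, so the graph is not bipartite.

No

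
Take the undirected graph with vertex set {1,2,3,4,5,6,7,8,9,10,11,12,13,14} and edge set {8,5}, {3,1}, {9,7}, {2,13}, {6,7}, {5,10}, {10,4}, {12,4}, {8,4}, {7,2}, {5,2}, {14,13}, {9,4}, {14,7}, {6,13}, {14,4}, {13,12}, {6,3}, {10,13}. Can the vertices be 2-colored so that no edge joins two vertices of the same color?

A valid 2-coloring puts {3, 4, 5, 7, 11, 13} on one side and {1, 2, 6, 8, 9, 10, 12, 14} on the other; every edge crosses between the two sides.

Yes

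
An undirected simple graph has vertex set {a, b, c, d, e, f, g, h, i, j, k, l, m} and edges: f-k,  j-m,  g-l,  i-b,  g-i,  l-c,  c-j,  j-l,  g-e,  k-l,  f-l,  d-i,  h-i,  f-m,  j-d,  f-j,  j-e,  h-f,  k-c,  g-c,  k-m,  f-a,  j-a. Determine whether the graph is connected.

A breadth-first search from a visits a, f, j, h, l, k, m, c, e, d, i, g, b — all 13 vertices — so the graph is connected.

Yes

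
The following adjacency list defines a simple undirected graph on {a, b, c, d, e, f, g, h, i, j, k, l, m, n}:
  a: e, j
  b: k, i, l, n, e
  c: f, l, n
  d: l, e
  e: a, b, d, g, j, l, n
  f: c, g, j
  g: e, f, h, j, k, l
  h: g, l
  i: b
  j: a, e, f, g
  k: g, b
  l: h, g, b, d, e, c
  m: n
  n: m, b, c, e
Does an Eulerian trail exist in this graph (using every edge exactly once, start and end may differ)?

No

Degrees: a:2, b:5, c:3, d:2, e:7, f:3, g:6, h:2, i:1, j:4, k:2, l:6, m:1, n:4
Odd-degree vertices: b, c, e, f, i, m (6 total).
An Eulerian trail requires 0 or 2 odd-degree vertices; here there are 6.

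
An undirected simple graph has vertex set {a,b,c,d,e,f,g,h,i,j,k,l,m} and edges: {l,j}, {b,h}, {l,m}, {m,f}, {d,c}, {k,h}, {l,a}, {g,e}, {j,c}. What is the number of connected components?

4

Component: {i}
Component: {e, g}
Component: {b, h, k}
Component: {a, c, d, f, j, l, m}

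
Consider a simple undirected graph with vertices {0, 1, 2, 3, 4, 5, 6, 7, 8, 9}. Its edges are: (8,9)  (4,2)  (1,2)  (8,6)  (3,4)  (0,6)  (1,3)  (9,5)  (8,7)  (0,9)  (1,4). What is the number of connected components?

Component: {1, 2, 3, 4}
Component: {0, 5, 6, 7, 8, 9}

2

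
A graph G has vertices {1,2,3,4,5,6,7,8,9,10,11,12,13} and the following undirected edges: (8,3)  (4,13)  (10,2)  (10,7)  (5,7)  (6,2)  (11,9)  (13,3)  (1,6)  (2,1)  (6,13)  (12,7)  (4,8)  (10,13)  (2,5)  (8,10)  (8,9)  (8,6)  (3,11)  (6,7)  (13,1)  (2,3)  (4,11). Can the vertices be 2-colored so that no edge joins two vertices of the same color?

No

1-6-13-1 is an odd cycle (length 3), and a bipartite graph can contain only even cycles.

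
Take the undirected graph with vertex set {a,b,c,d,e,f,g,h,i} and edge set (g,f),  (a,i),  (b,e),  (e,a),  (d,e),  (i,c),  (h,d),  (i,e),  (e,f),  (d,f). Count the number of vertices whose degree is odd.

8

Degrees: a:2, b:1, c:1, d:3, e:5, f:3, g:1, h:1, i:3
Odd-degree vertices: b, c, d, e, f, g, h, i.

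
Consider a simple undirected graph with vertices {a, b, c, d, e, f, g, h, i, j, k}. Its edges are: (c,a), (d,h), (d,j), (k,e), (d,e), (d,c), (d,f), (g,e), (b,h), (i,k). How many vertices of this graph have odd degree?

Degrees: a:1, b:1, c:2, d:5, e:3, f:1, g:1, h:2, i:1, j:1, k:2
Odd-degree vertices: a, b, d, e, f, g, i, j.

8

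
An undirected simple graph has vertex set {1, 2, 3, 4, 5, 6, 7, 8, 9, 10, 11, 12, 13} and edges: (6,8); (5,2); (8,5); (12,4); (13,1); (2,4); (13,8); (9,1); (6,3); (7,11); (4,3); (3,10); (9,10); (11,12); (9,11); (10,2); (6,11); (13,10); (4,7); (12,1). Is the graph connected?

A breadth-first search from 1 visits 1, 12, 13, 9, 4, 11, 10, 8, 7, 2, 3, 6, 5 — all 13 vertices — so the graph is connected.

Yes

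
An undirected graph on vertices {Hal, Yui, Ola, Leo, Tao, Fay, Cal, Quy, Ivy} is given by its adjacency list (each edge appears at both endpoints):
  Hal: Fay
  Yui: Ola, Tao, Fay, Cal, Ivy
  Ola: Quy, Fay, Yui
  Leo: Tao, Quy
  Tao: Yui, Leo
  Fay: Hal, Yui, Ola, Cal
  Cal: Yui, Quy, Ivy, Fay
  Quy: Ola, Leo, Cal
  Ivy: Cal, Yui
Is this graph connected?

A breadth-first search from Hal visits Hal, Fay, Yui, Ola, Cal, Ivy, Tao, Quy, Leo — all 9 vertices — so the graph is connected.

Yes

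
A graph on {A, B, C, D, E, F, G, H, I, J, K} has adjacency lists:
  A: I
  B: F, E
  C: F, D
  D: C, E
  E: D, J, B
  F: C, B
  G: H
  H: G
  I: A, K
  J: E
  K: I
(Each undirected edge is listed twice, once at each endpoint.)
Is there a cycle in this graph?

|V| = 11, |E| = 9, number of components = 3.
One cycle is B-E-D-C-F-B.

Yes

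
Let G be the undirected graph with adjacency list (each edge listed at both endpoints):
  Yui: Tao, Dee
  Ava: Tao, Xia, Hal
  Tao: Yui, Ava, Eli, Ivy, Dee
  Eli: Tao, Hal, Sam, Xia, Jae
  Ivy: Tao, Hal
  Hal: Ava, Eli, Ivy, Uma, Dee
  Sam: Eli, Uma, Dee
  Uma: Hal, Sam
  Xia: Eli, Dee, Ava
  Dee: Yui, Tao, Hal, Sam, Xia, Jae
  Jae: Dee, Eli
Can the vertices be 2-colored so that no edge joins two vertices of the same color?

No

Yui-Tao-Dee-Yui is an odd cycle (length 3), and a bipartite graph can contain only even cycles.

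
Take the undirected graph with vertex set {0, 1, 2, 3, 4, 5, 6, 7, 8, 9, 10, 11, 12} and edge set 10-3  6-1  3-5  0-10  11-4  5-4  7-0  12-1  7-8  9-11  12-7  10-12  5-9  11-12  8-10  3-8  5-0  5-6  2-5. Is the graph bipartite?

The cycle 10-8-3-10 has length 3, which is odd, so the graph is not bipartite.

No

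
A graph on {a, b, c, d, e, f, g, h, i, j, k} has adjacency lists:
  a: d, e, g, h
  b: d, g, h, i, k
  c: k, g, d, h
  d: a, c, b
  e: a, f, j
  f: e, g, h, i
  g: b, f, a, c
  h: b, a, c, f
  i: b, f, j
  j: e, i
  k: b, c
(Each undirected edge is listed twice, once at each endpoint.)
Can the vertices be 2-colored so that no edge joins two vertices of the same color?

Color {d, e, g, h, i, k} black and {a, b, c, f, j} white. No edge joins two same-colored vertices, so the graph is bipartite.

Yes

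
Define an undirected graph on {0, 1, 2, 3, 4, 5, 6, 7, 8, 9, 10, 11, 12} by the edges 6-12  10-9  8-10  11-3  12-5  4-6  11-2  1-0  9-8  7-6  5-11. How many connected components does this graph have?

3

Component: {0, 1}
Component: {8, 9, 10}
Component: {2, 3, 4, 5, 6, 7, 11, 12}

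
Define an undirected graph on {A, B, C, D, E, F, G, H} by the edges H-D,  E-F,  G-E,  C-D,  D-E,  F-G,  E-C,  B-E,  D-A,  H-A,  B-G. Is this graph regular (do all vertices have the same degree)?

No

Degrees: A:2, B:2, C:2, D:4, E:5, F:2, G:3, H:2
Degrees are not all equal (e.g. deg(A)=2 but deg(E)=5); not regular.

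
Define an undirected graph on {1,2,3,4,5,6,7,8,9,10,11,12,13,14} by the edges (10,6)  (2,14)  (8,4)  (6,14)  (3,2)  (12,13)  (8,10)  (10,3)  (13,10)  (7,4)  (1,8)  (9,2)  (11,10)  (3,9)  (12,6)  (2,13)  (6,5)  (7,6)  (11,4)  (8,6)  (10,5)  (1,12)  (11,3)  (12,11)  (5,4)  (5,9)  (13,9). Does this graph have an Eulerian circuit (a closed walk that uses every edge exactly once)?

Yes

Degrees: 1:2, 2:4, 3:4, 4:4, 5:4, 6:6, 7:2, 8:4, 9:4, 10:6, 11:4, 12:4, 13:4, 14:2
Every vertex has even degree and the edges form a single connected piece, so an Eulerian circuit exists.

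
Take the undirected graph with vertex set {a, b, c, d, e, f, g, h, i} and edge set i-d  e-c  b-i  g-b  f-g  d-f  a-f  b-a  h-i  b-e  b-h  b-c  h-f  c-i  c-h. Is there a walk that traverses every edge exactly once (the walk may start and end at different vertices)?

Degrees: a:2, b:6, c:4, d:2, e:2, f:4, g:2, h:4, i:4
Odd-degree vertices: none (0 total).
The non-isolated vertices are connected and exactly 0 have odd degree, so an Eulerian trail exists.

Yes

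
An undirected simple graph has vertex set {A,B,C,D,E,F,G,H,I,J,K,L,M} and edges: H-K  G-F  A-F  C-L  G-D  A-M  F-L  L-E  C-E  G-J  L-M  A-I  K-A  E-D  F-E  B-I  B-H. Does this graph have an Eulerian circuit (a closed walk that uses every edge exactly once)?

No

Degrees: A:4, B:2, C:2, D:2, E:4, F:4, G:3, H:2, I:2, J:1, K:2, L:4, M:2
Vertices with odd degree: G, J. An Eulerian circuit requires all degrees even.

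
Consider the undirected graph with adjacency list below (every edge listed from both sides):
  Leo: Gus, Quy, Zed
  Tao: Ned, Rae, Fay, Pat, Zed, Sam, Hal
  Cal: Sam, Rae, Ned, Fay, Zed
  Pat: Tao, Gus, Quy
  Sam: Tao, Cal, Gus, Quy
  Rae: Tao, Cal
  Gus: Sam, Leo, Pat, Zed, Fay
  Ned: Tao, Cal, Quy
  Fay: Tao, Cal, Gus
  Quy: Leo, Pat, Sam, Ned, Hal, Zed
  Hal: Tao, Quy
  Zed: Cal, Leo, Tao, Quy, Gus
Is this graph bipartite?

No

The cycle Gus-Leo-Zed-Gus has length 3, which is odd, so the graph is not bipartite.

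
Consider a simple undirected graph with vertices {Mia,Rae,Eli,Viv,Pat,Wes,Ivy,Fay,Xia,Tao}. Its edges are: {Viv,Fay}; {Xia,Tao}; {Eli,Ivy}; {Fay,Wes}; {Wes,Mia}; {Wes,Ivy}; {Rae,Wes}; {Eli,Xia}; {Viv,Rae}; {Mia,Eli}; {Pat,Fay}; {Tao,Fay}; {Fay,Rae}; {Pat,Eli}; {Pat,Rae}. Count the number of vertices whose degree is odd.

Degrees: Mia:2, Rae:4, Eli:4, Viv:2, Pat:3, Wes:4, Ivy:2, Fay:5, Xia:2, Tao:2
Odd-degree vertices: Pat, Fay.

2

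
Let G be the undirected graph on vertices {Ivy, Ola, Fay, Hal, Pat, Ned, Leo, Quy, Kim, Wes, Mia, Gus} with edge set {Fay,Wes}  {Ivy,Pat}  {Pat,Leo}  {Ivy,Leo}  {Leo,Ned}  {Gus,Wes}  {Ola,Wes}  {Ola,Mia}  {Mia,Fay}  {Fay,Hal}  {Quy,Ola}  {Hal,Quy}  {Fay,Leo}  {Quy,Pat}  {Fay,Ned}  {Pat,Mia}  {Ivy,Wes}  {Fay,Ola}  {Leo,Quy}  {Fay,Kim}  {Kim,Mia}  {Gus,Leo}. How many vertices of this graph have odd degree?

Degrees: Ivy:3, Ola:4, Fay:7, Hal:2, Pat:4, Ned:2, Leo:6, Quy:4, Kim:2, Wes:4, Mia:4, Gus:2
Odd-degree vertices: Ivy, Fay.

2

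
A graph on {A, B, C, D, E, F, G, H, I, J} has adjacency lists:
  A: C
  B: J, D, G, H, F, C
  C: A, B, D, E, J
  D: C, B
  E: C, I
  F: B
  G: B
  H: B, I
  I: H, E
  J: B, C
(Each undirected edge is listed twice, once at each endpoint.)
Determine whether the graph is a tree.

|V| = 10, |E| = 12.
Connected but with 12 > 9 edges, so it has a cycle and is not a tree.

No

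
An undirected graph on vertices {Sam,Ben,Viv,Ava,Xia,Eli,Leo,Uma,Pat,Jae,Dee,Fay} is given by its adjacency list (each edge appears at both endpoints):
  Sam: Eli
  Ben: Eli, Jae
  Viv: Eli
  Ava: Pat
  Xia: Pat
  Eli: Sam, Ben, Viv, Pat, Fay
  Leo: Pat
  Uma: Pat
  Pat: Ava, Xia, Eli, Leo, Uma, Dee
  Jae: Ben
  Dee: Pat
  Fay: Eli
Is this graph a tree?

The graph has 12 vertices and 11 edges.
Connected and |E| = |V| - 1, which characterizes a tree.

Yes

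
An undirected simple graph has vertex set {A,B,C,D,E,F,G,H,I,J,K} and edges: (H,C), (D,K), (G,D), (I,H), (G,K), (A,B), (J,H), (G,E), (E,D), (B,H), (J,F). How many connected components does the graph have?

2

Component: {D, E, G, K}
Component: {A, B, C, F, H, I, J}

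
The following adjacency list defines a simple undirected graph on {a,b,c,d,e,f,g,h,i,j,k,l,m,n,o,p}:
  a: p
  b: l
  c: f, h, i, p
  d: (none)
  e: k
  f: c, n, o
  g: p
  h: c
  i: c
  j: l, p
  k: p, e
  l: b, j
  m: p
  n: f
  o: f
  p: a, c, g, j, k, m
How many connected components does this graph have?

Component: {d}
Component: {a, b, c, e, f, g, h, i, j, k, l, m, n, o, p}

2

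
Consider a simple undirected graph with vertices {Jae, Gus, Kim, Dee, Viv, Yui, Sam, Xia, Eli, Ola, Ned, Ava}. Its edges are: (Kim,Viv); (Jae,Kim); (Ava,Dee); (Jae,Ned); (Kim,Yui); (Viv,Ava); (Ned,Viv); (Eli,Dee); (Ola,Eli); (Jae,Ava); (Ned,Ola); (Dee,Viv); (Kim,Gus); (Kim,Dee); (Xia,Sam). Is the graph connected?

Component: {Sam, Xia}
Component: {Jae, Gus, Kim, Dee, Viv, Yui, Eli, Ola, Ned, Ava}
No edge joins these 2 groups, so the graph is disconnected.

No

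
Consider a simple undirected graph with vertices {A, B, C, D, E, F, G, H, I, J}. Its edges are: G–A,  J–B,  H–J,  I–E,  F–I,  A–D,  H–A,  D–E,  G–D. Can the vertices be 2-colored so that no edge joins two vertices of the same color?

No

G-D-A-G is an odd cycle (length 3), and a bipartite graph can contain only even cycles.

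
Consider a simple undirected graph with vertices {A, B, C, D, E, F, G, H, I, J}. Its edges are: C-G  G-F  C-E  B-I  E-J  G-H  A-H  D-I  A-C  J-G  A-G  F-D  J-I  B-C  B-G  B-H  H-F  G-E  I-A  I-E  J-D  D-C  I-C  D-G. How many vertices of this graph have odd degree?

2

Degrees: A:4, B:4, C:6, D:5, E:4, F:3, G:8, H:4, I:6, J:4
Odd-degree vertices: D, F.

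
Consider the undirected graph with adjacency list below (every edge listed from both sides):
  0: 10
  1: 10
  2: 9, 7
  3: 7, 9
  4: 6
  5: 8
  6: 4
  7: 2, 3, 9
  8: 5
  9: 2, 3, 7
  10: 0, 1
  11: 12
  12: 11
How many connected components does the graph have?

Component: {4, 6}
Component: {5, 8}
Component: {11, 12}
Component: {0, 1, 10}
Component: {2, 3, 7, 9}

5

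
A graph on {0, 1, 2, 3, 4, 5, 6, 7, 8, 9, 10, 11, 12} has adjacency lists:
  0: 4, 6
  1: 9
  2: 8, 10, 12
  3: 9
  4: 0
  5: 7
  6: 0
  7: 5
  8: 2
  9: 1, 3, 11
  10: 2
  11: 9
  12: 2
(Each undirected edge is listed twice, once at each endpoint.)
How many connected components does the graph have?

4

Component: {5, 7}
Component: {0, 4, 6}
Component: {1, 3, 9, 11}
Component: {2, 8, 10, 12}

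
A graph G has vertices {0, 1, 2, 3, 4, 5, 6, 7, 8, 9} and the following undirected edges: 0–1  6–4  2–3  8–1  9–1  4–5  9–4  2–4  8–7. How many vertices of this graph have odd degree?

6

Degrees: 0:1, 1:3, 2:2, 3:1, 4:4, 5:1, 6:1, 7:1, 8:2, 9:2
Odd-degree vertices: 0, 1, 3, 5, 6, 7.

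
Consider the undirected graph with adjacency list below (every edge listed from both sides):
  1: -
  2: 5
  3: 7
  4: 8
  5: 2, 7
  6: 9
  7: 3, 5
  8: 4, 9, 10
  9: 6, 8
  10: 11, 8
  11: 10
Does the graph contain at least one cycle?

No

The graph has 11 vertices, 8 edges, and 3 connected components.
A forest on 11 vertices with 3 components has exactly 8 edges, which matches — so no cycle.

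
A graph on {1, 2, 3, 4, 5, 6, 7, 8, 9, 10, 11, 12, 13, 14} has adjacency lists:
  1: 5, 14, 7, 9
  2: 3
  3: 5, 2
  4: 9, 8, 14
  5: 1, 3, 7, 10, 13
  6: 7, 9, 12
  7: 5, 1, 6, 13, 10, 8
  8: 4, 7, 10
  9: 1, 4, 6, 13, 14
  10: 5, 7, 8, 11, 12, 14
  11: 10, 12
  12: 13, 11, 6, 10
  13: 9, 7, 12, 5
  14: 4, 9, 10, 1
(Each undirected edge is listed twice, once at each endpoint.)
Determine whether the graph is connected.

A breadth-first search from 1 visits 1, 9, 5, 14, 7, 13, 4, 6, 3, 10, 8, 12, 2, 11 — all 14 vertices — so the graph is connected.

Yes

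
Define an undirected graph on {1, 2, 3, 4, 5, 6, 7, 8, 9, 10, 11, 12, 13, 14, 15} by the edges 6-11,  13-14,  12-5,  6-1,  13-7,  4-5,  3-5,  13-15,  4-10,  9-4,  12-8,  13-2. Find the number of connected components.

Component: {1, 6, 11}
Component: {2, 7, 13, 14, 15}
Component: {3, 4, 5, 8, 9, 10, 12}

3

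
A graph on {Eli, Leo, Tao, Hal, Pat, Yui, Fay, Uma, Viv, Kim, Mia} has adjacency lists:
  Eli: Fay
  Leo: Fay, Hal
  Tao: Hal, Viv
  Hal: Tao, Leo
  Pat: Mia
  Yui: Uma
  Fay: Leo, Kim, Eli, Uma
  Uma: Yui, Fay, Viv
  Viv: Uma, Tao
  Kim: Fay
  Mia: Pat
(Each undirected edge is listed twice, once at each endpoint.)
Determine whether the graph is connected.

No

Component: {Pat, Mia}
Component: {Eli, Leo, Tao, Hal, Yui, Fay, Uma, Viv, Kim}
No edge joins these 2 groups, so the graph is disconnected.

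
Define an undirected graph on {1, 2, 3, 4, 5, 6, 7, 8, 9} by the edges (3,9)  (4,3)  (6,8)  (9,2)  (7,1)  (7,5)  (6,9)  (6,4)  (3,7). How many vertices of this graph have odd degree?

8

Degrees: 1:1, 2:1, 3:3, 4:2, 5:1, 6:3, 7:3, 8:1, 9:3
Odd-degree vertices: 1, 2, 3, 5, 6, 7, 8, 9.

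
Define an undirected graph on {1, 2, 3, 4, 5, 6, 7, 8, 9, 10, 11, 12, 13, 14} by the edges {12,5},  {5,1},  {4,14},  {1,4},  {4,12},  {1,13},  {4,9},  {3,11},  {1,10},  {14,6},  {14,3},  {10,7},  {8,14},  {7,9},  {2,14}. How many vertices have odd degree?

Degrees: 1:4, 2:1, 3:2, 4:4, 5:2, 6:1, 7:2, 8:1, 9:2, 10:2, 11:1, 12:2, 13:1, 14:5
Odd-degree vertices: 2, 6, 8, 11, 13, 14.

6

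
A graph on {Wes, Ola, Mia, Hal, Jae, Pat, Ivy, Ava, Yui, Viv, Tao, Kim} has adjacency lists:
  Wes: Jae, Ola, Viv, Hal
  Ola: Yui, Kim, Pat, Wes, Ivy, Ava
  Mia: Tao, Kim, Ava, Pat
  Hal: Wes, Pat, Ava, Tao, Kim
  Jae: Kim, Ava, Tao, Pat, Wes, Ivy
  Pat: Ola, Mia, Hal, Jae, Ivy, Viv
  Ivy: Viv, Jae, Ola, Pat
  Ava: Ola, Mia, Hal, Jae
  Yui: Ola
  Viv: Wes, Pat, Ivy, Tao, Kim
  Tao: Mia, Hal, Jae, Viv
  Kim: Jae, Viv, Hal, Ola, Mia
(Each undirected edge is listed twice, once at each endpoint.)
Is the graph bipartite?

Pat-Ivy-Viv-Pat is an odd cycle (length 3), and a bipartite graph can contain only even cycles.

No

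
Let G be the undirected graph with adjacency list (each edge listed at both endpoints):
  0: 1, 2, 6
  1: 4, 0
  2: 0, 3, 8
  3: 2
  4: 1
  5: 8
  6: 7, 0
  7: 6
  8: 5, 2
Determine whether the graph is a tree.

Yes

|V| = 9, |E| = 8.
It is connected with exactly 8 edges, hence acyclic — it is a tree.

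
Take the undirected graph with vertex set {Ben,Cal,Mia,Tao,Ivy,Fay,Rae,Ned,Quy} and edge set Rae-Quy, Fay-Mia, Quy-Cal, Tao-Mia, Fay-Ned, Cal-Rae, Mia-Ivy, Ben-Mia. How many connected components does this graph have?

2

Component: {Cal, Rae, Quy}
Component: {Ben, Mia, Tao, Ivy, Fay, Ned}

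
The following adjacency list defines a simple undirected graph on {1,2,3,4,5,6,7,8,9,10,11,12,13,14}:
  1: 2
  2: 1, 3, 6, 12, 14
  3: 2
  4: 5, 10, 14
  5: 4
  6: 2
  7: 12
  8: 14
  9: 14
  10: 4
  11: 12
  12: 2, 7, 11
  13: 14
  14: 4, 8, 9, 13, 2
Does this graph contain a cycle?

No

|V| = 14, |E| = 13, number of components = 1.
A forest on 14 vertices with 1 component has exactly 13 edges, which matches — so no cycle.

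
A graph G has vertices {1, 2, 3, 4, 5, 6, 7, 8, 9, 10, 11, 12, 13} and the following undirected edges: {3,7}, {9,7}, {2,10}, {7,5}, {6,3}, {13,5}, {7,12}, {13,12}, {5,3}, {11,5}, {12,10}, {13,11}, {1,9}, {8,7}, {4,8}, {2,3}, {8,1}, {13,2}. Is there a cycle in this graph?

The graph has 13 vertices, 18 edges, and 1 connected component.
Since 18 > 13 - 1, a cycle must exist; for instance 7-12-13-5-7.

Yes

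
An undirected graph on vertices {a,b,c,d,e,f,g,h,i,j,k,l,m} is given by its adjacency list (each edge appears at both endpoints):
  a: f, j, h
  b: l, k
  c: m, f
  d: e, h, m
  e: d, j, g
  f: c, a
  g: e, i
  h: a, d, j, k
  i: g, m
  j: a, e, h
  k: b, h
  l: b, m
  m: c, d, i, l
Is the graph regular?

No

Degrees: a:3, b:2, c:2, d:3, e:3, f:2, g:2, h:4, i:2, j:3, k:2, l:2, m:4
Vertex b has degree 2 while h has degree 4, so the graph is not regular.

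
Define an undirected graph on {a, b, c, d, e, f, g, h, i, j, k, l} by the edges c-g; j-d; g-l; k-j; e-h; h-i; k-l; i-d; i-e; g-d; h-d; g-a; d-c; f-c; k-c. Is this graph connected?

Component: {b}
Component: {a, c, d, e, f, g, h, i, j, k, l}
No edge joins these 2 groups, so the graph is disconnected.

No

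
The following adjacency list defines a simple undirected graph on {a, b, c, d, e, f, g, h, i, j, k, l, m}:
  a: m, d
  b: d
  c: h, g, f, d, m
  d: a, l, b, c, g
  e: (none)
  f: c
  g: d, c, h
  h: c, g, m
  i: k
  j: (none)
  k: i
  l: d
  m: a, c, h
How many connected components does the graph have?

Component: {e}
Component: {j}
Component: {i, k}
Component: {a, b, c, d, f, g, h, l, m}

4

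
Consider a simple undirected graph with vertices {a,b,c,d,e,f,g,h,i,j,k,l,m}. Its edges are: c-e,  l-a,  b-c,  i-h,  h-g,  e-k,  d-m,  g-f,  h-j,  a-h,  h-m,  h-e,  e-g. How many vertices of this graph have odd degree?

Degrees: a:2, b:1, c:2, d:1, e:4, f:1, g:3, h:6, i:1, j:1, k:1, l:1, m:2
Odd-degree vertices: b, d, f, g, i, j, k, l.

8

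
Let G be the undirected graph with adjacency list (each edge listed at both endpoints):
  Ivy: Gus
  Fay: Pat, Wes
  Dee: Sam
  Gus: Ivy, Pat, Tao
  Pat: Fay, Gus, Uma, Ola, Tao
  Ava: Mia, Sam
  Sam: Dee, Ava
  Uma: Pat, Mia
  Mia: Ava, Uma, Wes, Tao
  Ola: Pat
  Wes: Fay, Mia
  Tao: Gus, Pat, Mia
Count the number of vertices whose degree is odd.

Degrees: Ivy:1, Fay:2, Dee:1, Gus:3, Pat:5, Ava:2, Sam:2, Uma:2, Mia:4, Ola:1, Wes:2, Tao:3
Odd-degree vertices: Ivy, Dee, Gus, Pat, Ola, Tao.

6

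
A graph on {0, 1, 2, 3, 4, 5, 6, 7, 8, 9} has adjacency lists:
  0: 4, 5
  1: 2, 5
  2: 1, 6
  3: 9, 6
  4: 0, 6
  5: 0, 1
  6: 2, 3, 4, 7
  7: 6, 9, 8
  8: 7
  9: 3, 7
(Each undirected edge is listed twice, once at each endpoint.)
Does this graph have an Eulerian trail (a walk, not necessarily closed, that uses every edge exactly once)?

Yes

Degrees: 0:2, 1:2, 2:2, 3:2, 4:2, 5:2, 6:4, 7:3, 8:1, 9:2
Odd-degree vertices: 7, 8 (2 total).
The non-isolated vertices are connected and exactly 2 have odd degree, so an Eulerian trail exists (from 7 to 8).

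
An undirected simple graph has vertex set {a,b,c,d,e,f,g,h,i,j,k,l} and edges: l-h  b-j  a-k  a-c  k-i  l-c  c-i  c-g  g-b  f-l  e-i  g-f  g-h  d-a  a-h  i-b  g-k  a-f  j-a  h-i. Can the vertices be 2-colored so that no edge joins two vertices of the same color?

a-j-b-i-h-a is an odd cycle (length 5), and a bipartite graph can contain only even cycles.

No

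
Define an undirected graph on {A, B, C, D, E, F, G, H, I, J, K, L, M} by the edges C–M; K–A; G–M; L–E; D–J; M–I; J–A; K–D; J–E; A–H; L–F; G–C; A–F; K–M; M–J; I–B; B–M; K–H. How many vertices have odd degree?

Degrees: A:4, B:2, C:2, D:2, E:2, F:2, G:2, H:2, I:2, J:4, K:4, L:2, M:6
Odd-degree vertices: none.

0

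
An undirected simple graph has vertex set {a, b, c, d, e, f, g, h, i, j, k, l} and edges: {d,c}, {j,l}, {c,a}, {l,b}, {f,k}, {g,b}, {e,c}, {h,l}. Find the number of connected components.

4

Component: {i}
Component: {f, k}
Component: {a, c, d, e}
Component: {b, g, h, j, l}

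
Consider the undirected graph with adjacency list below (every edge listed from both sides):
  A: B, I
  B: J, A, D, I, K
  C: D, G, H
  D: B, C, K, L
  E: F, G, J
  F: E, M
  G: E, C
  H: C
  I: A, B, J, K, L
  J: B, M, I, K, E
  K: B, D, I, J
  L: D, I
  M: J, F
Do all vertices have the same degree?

No

Degrees: A:2, B:5, C:3, D:4, E:3, F:2, G:2, H:1, I:5, J:5, K:4, L:2, M:2
Vertex H has degree 1 while B has degree 5, so the graph is not regular.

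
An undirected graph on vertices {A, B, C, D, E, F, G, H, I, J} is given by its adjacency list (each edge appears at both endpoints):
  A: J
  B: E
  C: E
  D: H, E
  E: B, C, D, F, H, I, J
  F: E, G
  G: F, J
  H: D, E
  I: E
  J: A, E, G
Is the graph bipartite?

D-H-E-D is an odd cycle (length 3), and a bipartite graph can contain only even cycles.

No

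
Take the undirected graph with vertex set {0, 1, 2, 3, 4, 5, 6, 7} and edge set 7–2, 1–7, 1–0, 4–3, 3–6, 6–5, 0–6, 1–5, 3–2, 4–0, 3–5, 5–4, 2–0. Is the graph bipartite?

No

5-3-4-5 is an odd cycle (length 3), and a bipartite graph can contain only even cycles.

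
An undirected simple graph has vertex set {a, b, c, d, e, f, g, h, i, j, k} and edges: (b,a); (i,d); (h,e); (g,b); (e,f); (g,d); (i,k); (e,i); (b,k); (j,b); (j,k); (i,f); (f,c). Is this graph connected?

Yes

A breadth-first search from a visits a, b, k, g, j, i, d, f, e, c, h — all 11 vertices — so the graph is connected.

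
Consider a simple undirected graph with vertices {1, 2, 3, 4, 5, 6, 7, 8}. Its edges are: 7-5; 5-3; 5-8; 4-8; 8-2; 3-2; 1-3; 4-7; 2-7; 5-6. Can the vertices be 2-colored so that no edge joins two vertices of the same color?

A valid 2-coloring puts {3, 6, 7, 8} on one side and {1, 2, 4, 5} on the other; every edge crosses between the two sides.

Yes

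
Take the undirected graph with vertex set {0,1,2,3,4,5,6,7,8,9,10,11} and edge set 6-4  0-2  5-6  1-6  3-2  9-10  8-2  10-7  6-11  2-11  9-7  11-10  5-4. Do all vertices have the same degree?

No

Degrees: 0:1, 1:1, 2:4, 3:1, 4:2, 5:2, 6:4, 7:2, 8:1, 9:2, 10:3, 11:3
Vertex 0 has degree 1 while 2 has degree 4, so the graph is not regular.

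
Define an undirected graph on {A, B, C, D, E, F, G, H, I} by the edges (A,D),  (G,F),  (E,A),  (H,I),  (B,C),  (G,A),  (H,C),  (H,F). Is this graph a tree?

|V| = 9, |E| = 8.
Connected and |E| = |V| - 1, which characterizes a tree.

Yes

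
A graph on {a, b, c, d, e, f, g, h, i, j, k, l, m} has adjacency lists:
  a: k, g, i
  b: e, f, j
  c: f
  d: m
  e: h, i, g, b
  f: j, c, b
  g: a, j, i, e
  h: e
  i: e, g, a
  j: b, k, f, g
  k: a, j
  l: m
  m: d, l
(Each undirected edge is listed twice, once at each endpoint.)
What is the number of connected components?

Component: {d, l, m}
Component: {a, b, c, e, f, g, h, i, j, k}

2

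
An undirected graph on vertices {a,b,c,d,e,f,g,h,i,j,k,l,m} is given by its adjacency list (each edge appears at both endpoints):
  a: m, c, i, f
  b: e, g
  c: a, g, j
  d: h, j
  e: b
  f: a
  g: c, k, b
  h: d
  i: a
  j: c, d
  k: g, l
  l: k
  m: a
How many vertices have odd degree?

8

Degrees: a:4, b:2, c:3, d:2, e:1, f:1, g:3, h:1, i:1, j:2, k:2, l:1, m:1
Odd-degree vertices: c, e, f, g, h, i, l, m.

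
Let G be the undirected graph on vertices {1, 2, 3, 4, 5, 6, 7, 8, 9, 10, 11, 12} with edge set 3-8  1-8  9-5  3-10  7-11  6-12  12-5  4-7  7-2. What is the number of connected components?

3

Component: {1, 3, 8, 10}
Component: {2, 4, 7, 11}
Component: {5, 6, 9, 12}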